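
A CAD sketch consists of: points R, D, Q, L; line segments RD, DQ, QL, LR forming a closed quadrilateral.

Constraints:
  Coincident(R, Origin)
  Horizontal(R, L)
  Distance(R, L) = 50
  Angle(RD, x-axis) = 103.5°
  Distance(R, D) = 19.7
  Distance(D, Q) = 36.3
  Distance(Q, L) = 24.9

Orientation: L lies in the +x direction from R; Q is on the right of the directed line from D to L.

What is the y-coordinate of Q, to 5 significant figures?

-1.6398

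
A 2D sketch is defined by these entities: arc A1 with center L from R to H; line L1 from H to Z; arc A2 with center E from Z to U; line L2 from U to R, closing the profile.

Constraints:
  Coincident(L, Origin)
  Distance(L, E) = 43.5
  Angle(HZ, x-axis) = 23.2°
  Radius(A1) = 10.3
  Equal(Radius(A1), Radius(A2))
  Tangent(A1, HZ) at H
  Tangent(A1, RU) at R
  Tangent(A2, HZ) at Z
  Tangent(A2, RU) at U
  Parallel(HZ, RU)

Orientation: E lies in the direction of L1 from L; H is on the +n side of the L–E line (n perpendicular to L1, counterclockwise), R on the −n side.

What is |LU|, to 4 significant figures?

44.70

The slot axis is L1's direction at 23.2°, so u = (cos 23.2°, sin 23.2°) = (0.9191, 0.3939) and n = (−sin 23.2°, cos 23.2°) = (-0.3939, 0.9191). L is at the origin and E lies 43.5 along u from L, so E = 43.5·u = (39.98, 17.14). Tangency of A1 to both parallel lines with radius 10.3 puts H and R at L ± 10.3·n: H = (-4.058, 9.467), R = (4.058, -9.467). Equal radii place Z and U the same way about E: Z = E + 10.3·n = (35.92, 26.60), U = E − 10.3·n = (44.04, 7.669). Then |LU| = |U − L| = 44.70.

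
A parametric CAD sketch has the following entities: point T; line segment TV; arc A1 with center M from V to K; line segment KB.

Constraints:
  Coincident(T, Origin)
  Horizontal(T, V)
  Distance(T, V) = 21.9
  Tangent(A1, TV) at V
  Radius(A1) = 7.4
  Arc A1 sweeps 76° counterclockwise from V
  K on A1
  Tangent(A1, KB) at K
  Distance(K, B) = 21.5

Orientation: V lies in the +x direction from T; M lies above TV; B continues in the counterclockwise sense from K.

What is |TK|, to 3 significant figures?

29.6

A1 meets TV tangentially, so MV is at right angles to TV, so M = V + (0, 7.4) = (21.9, 7.40). On A1, V sits at bearing -90° from M; a 76° counterclockwise sweep puts K at bearing -14°, so K = M + 7.4·(cos -14°, sin -14°) = (29.1, 5.61). Then |TK| = |K − T| = 29.6.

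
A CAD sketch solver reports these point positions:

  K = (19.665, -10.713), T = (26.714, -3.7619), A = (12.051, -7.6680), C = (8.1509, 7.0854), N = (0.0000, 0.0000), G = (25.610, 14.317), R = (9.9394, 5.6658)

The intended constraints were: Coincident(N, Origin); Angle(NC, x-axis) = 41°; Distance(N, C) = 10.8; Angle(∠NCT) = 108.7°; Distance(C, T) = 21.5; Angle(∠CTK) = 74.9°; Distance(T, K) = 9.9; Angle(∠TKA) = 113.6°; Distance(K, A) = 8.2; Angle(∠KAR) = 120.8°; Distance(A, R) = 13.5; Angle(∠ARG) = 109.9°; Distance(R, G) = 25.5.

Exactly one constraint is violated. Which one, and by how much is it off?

Distance(R, G) = 25.5 — off by 7.60.

N = (0.00, 0.00) ✓; NC at 41.00° ✓; |NC| = 10.80 ✓; ∠NCT = 108.7° ✓; |CT| = 21.50 ✓; ∠CTK = 74.90° ✓; |TK| = 9.900 ✓; ∠TKA = 113.6° ✓; |KA| = 8.200 ✓; ∠KAR = 120.8° ✓; |AR| = 13.50 ✓; ∠ARG = 109.9° ✓; |RG| = 17.90 ✗.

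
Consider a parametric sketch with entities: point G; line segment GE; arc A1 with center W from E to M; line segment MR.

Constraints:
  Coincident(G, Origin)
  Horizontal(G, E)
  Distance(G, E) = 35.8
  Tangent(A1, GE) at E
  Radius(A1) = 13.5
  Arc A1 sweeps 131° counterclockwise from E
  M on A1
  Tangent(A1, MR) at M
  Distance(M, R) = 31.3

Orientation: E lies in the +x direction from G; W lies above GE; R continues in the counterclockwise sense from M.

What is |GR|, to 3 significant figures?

52.6

On A1, E sits at bearing -90° from W; a 131° counterclockwise sweep puts M at bearing 41°, so M = W + 13.5·(cos 41°, sin 41°) = (46.0, 22.4). Since A1 is tangent to MR there, WM ⟂ MR, so MR runs along (−sin 41°, cos 41°); with |MR| = 31.3, R = (25.5, 46.0). Then |GR| = |R − G| = 52.6.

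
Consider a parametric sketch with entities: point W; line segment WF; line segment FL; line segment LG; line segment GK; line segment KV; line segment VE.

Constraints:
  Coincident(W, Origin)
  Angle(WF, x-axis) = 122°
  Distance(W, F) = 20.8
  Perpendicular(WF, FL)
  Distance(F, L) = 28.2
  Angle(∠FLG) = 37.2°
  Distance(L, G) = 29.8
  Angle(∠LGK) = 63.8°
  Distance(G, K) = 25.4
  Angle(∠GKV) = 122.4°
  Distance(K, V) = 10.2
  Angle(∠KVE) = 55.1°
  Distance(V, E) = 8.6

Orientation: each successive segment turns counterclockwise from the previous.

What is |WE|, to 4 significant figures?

27.50

∠GKV = 122.4° gives KV at 168.6° from the x-axis; with |KV| = 10.2, V = (-24.36, 25.72). ∠KVE = 55.1° gives VE at -66.50° from the x-axis; with |VE| = 8.6, E = (-20.93, 17.84). Then |WE| = |E − W| = 27.50.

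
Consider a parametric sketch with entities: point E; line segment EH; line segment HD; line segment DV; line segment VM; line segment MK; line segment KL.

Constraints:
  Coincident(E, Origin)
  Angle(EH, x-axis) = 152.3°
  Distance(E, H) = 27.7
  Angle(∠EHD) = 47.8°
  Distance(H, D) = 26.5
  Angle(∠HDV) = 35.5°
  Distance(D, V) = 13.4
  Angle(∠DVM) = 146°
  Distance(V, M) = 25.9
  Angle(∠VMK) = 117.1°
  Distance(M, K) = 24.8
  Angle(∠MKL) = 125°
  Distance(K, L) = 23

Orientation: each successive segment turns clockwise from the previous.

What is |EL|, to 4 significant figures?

62.42

E is at the origin; EH runs at 152.3° with length 27.7, so H = (-24.53, 12.88). ∠EHD = 47.8° gives HD at 20.10° from the x-axis; with |HD| = 26.5, D = (0.3606, 21.98). ∠HDV = 35.5° gives DV at -124.4° from the x-axis; with |DV| = 13.4, V = (-7.210, 10.93). ∠DVM = 146.0° gives VM at -158.4° from the x-axis; with |VM| = 25.9, M = (-31.29, 1.392). ∠VMK = 117.1° gives MK at 138.7° from the x-axis; with |MK| = 24.8, K = (-49.92, 17.76). ∠MKL = 125.0° gives KL at 83.70° from the x-axis; with |KL| = 23.0, L = (-47.40, 40.62). Then |EL| = |L − E| = 62.42.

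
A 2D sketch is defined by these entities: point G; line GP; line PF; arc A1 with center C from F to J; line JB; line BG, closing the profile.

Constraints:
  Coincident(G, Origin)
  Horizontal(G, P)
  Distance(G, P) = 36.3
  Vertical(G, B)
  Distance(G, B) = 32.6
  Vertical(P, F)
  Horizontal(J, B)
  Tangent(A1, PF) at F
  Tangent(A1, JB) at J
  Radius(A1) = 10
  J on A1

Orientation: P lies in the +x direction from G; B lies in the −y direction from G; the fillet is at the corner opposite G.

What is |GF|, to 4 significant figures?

42.76

The virtual corner opposite G is at (36.30, -32.60). The tangent condition forces CF to be normal to PF and A1 meets JB tangentially, so CJ is at right angles to JB, with radius 10.0, so the center C sits 10.0 in from both sides at C = (26.30, -22.60). That places the tangent points at F = (36.30, -22.60) on PF and J = (26.30, -32.60) on JB. Then |GF| = |F − G| = 42.76.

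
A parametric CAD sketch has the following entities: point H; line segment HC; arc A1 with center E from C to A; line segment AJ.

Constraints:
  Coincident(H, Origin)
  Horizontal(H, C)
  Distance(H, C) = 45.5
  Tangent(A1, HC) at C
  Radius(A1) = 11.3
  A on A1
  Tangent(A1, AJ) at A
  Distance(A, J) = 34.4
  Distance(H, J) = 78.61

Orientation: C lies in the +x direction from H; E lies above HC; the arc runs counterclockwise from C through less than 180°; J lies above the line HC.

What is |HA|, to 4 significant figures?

56.63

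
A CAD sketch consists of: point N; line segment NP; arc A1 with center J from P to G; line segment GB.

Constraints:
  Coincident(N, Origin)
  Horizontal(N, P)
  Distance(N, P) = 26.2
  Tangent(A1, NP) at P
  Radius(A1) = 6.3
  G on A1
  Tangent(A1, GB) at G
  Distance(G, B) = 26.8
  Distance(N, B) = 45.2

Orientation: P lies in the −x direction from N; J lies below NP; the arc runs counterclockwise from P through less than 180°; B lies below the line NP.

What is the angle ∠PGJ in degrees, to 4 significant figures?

42.69°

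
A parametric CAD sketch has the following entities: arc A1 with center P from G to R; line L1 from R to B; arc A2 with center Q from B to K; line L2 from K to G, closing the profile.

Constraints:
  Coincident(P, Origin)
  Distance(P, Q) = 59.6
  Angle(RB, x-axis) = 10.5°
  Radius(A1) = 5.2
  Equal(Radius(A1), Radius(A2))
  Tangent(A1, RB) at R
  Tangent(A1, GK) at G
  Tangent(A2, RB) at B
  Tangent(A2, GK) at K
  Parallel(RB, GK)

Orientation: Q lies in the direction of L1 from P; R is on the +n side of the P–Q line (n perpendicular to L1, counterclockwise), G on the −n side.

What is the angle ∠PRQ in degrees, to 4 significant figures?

85.01°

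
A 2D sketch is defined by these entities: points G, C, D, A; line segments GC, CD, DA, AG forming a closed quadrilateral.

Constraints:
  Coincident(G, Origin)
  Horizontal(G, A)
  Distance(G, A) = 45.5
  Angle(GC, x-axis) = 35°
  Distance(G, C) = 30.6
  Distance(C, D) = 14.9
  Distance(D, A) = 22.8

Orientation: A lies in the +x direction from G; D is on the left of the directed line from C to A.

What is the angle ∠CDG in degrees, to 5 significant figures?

12.035°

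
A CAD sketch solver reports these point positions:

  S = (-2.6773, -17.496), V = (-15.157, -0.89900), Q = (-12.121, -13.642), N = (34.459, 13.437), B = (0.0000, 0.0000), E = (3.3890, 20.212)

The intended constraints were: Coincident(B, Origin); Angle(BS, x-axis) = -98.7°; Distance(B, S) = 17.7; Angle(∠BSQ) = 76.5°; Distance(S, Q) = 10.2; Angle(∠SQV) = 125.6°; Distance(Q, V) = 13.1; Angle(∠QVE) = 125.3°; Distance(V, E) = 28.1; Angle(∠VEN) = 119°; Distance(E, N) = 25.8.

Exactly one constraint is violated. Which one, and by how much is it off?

Distance(E, N) = 25.8 — off by 6.00.

B = (0.00, 0.00) ✓; BS at -98.70° ✓; |BS| = 17.70 ✓; ∠BSQ = 76.50° ✓; |SQ| = 10.20 ✓; ∠SQV = 125.6° ✓; |QV| = 13.10 ✓; ∠QVE = 125.3° ✓; |VE| = 28.10 ✓; ∠VEN = 119.0° ✓; |EN| = 31.80 ✗.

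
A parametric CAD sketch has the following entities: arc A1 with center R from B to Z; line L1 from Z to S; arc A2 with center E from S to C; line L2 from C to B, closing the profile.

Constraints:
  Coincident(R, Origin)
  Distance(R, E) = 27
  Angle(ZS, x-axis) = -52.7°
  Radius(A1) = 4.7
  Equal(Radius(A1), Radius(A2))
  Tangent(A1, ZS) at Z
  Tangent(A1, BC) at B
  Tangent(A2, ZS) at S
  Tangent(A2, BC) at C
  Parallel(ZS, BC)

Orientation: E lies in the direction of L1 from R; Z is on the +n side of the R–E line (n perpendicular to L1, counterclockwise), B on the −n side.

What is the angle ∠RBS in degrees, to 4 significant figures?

70.80°

The slot axis is L1's direction at -52.7°, so u = (cos -52.7°, sin -52.7°) = (0.6060, -0.7955) and n = (−sin -52.7°, cos -52.7°) = (0.7955, 0.6060). R is at the origin and E lies 27.0 along u from R, so E = 27.0·u = (16.36, -21.48). Tangency of A1 to both parallel lines with radius 4.7 puts Z and B at R ± 4.7·n: Z = (3.739, 2.848), B = (-3.739, -2.848). Equal radii place S and C the same way about E: S = E + 4.7·n = (20.10, -18.63), C = E − 4.7·n = (12.62, -24.33). Then cos ∠RBS = BR·BS / (|BR||BS|), giving 70.80°.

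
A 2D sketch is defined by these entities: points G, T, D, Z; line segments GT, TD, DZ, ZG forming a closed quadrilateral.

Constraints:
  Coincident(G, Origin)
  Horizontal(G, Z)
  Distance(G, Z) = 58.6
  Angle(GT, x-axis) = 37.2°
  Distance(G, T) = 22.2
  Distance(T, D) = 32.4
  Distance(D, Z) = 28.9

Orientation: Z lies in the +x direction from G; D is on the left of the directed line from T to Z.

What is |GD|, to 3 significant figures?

54.3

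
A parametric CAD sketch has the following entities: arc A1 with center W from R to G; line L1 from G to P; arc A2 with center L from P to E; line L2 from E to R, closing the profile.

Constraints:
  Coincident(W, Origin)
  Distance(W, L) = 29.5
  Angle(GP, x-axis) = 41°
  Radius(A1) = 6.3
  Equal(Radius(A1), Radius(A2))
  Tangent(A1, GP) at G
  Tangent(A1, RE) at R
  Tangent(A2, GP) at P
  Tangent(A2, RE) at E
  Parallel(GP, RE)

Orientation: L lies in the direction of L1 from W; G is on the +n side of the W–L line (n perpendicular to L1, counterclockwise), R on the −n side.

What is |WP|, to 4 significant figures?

30.17

Tangency of A1 to both parallel lines with radius 6.3 puts G and R at W ± 6.3·n: G = (-4.133, 4.755), R = (4.133, -4.755). Equal radii place P and E the same way about L: P = L + 6.3·n = (18.13, 24.11), E = L − 6.3·n = (26.40, 14.60). Then |WP| = |P − W| = 30.17.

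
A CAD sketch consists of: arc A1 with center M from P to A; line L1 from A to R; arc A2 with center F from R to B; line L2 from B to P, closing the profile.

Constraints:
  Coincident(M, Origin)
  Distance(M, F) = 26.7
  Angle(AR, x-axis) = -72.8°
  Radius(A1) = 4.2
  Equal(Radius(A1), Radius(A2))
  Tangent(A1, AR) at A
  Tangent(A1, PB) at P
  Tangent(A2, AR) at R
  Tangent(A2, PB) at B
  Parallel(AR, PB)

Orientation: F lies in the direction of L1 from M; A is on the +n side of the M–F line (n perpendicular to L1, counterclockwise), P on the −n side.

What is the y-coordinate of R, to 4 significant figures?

-24.26

Tangency of A1 to both parallel lines with radius 4.2 puts A and P at M ± 4.2·n: A = (4.012, 1.242), P = (-4.012, -1.242). Equal radii place R and B the same way about F: R = F + 4.2·n = (11.91, -24.26), B = F − 4.2·n = (3.883, -26.75). So R.y = -24.26.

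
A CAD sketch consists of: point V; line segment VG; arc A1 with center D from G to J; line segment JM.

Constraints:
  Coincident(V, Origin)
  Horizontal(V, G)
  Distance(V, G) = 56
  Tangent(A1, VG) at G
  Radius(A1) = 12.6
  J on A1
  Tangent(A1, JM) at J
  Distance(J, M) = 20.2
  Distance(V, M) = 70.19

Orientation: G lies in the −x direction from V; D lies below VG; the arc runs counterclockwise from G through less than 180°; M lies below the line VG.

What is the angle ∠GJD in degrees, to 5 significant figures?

34.150°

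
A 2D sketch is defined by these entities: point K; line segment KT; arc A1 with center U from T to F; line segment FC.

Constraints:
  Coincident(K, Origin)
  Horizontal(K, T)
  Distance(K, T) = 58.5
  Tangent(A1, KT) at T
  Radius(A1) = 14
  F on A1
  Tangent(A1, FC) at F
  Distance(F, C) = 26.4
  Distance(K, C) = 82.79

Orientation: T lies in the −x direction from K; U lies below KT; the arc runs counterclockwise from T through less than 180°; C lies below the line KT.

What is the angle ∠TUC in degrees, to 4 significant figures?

152.8°

K is at the origin; KT is horizontal with |KT| = 58.5 and T on the −x side, so T = (-58.50, 0.000). Since A1 is tangent to KT there, UT ⟂ KT, so U = T + (0, -14) = (-58.50, -14.00). Since UF ⟂ FC (tangency), |UC| = √(14.0² + 26.4²) = 29.88 regardless of where F sits on A1. So C lies on both circle(K, 82.79) and circle(U, 29.88); the below-KT intersection is C = (-72.17, -40.57). F is the foot of the tangent from C: F = (-72.50, -14.18).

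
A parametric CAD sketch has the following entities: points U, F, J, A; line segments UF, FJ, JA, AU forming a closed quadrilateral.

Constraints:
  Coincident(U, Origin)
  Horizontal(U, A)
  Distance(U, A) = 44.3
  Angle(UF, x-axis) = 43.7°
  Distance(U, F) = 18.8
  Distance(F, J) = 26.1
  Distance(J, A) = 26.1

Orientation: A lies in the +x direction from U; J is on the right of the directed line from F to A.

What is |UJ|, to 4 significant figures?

24.29

Checks: |FJ| = 26.10 ✓; |JA| = 26.10 ✓.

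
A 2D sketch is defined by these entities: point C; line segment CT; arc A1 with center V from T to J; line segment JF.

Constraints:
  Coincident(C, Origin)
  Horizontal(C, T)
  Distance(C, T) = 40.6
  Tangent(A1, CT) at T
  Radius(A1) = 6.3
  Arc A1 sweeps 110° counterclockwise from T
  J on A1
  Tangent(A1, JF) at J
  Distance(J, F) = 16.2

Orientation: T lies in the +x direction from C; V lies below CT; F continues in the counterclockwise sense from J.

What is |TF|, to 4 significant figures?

23.68

C is at the origin; C and T share the same y with |CT| = 40.6 and T on the +x side, so T = (40.60, 0.000). A1 meets CT tangentially, so VT is at right angles to CT, so V = T + (0, -6.3) = (40.60, -6.300). On A1, T sits at bearing 90° from V; a 110° counterclockwise sweep puts J at bearing 200°, so J = V + 6.3·(cos 200°, sin 200°) = (34.68, -8.455). The tangent condition forces VJ to be normal to JF, so JF runs along (−sin 200°, cos 200°); with |JF| = 16.2, F = (40.22, -23.68). Then |TF| = |F − T| = 23.68.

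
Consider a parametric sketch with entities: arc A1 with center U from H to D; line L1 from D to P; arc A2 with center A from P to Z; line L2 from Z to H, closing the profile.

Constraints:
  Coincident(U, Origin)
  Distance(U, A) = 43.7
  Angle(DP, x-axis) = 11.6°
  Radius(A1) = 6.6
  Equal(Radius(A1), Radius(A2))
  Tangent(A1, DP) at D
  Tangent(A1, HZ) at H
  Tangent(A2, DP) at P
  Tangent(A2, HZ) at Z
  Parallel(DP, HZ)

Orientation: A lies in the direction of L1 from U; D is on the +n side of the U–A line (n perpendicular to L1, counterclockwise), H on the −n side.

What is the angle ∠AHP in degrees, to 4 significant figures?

8.219°

Tangency of A1 to both parallel lines with radius 6.6 puts D and H at U ± 6.6·n: D = (-1.327, 6.465), H = (1.327, -6.465). Equal radii place P and Z the same way about A: P = A + 6.6·n = (41.48, 15.25), Z = A − 6.6·n = (44.13, 2.322). Then cos ∠AHP = HA·HP / (|HA||HP|), giving 8.219°.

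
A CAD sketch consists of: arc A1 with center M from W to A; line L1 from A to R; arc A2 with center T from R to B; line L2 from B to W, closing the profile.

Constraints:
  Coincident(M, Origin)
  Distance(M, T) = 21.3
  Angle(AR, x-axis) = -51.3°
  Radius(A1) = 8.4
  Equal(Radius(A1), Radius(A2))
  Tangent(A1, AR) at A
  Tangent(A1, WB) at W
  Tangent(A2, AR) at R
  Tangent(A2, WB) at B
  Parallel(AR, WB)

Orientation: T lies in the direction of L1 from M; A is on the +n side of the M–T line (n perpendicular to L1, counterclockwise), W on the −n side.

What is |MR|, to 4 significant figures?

22.90

The slot axis is L1's direction at -51.3°, so u = (cos -51.3°, sin -51.3°) = (0.6252, -0.7804) and n = (−sin -51.3°, cos -51.3°) = (0.7804, 0.6252). M is at the origin and T lies 21.3 along u from M, so T = 21.3·u = (13.32, -16.62). Tangency of A1 to both parallel lines with radius 8.4 puts A and W at M ± 8.4·n: A = (6.556, 5.252), W = (-6.556, -5.252). Equal radii place R and B the same way about T: R = T + 8.4·n = (19.87, -11.37), B = T − 8.4·n = (6.762, -21.88). Then |MR| = |R − M| = 22.90.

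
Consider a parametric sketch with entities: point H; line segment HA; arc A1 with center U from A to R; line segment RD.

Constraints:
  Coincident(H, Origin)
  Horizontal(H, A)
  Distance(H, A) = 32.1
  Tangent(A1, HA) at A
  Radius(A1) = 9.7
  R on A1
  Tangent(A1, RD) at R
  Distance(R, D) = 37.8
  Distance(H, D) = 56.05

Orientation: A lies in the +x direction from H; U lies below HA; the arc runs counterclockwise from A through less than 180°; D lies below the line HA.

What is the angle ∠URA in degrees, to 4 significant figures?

40.77°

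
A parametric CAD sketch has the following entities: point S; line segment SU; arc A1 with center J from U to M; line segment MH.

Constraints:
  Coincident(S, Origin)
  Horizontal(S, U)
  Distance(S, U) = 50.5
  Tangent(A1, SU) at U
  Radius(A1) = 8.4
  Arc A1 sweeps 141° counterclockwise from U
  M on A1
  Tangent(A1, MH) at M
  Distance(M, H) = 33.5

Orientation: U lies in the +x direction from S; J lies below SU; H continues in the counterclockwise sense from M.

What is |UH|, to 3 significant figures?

41.6

S is at the origin; SU is horizontal with |SU| = 50.5 and U on the +x side, so U = (50.5, 0.00). Tangency of A1 to SU means the radius JU is perpendicular to SU, so J = U + (0, -8.4) = (50.5, -8.40). On A1, U sits at bearing 90° from J; a 141° counterclockwise sweep puts M at bearing 231°, so M = J + 8.4·(cos 231°, sin 231°) = (45.2, -14.9). The tangent condition forces JM to be normal to MH, so MH runs along (−sin 231°, cos 231°); with |MH| = 33.5, H = (71.2, -36.0). Then |UH| = |H − U| = 41.6.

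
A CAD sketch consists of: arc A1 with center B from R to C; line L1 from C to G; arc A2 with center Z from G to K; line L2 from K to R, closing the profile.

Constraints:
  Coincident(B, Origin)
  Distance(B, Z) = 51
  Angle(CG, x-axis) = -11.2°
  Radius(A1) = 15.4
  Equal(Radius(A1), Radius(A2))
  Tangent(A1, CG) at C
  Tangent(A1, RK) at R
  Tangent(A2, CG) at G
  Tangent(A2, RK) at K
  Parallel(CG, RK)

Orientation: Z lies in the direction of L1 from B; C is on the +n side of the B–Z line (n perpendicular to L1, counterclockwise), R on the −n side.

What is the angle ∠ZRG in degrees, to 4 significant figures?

14.33°

Tangency of A1 to both parallel lines with radius 15.4 puts C and R at B ± 15.4·n: C = (2.991, 15.11), R = (-2.991, -15.11). Equal radii place G and K the same way about Z: G = Z + 15.4·n = (53.02, 5.201), K = Z − 15.4·n = (47.04, -25.01). Then cos ∠ZRG = RZ·RG / (|RZ||RG|), giving 14.33°.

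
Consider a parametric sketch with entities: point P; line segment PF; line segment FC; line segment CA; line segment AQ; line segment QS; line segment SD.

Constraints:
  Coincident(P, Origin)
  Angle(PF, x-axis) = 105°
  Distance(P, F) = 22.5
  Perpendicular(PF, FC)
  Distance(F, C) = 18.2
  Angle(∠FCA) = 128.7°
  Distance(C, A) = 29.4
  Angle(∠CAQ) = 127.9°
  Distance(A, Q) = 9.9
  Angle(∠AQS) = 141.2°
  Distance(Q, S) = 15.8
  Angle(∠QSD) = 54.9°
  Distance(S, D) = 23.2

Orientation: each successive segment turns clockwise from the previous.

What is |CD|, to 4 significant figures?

19.25

P is at the origin; PF runs at 105.0° with length 22.5, so F = (-5.823, 21.73). PF is perpendicular to FC, so FC runs at 15.00°; with |FC| = 18.2, C = (11.76, 26.44). ∠FCA = 128.7° gives CA at -36.30° from the x-axis; with |CA| = 29.4, A = (35.45, 9.039). ∠CAQ = 127.9° gives AQ at -88.40° from the x-axis; with |AQ| = 9.9, Q = (35.73, -0.8575). ∠AQS = 141.2° gives QS at -127.2° from the x-axis; with |QS| = 15.8, S = (26.17, -13.44). ∠QSD = 54.9° gives SD at 107.7° from the x-axis; with |SD| = 23.2, D = (19.12, 8.659). Then |CD| = |D − C| = 19.25.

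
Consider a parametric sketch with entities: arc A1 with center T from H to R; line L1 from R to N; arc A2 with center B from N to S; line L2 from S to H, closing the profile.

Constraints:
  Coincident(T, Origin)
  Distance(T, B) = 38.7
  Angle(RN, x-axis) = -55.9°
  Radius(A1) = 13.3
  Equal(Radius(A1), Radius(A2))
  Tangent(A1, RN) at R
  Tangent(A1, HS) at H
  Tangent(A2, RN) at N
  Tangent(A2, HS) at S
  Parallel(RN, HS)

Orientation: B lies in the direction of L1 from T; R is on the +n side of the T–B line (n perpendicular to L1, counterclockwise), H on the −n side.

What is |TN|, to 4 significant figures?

40.92

The slot axis is L1's direction at -55.9°, so u = (cos -55.9°, sin -55.9°) = (0.5606, -0.8281) and n = (−sin -55.9°, cos -55.9°) = (0.8281, 0.5606). T is at the origin and B lies 38.7 along u from T, so B = 38.7·u = (21.70, -32.05). Tangency of A1 to both parallel lines with radius 13.3 puts R and H at T ± 13.3·n: R = (11.01, 7.456), H = (-11.01, -7.456). Equal radii place N and S the same way about B: N = B + 13.3·n = (32.71, -24.59), S = B − 13.3·n = (10.68, -39.50). Then |TN| = |N − T| = 40.92.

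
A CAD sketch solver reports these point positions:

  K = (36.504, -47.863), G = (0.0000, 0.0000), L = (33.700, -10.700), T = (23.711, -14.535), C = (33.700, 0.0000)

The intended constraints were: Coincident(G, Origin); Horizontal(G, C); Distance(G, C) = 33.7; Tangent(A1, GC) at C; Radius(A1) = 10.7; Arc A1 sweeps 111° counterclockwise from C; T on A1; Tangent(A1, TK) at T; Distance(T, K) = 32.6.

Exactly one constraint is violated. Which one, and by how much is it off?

Distance(T, K) = 32.6 — off by 3.10.

G = (0.00, 0.00) ✓; G.y = 0.00, C.y = 0.00 ✓; |GC| = 33.70 ✓; ∠(LC, CG) = 90.00° ✓; |LC| = 10.70 ✓; bearing(L→T) − bearing(L→C) = 111.0° ✓; |LT| = 10.70 ✓; ∠(LT, TK) = 90.00° ✓; |TK| = 35.70 ✗.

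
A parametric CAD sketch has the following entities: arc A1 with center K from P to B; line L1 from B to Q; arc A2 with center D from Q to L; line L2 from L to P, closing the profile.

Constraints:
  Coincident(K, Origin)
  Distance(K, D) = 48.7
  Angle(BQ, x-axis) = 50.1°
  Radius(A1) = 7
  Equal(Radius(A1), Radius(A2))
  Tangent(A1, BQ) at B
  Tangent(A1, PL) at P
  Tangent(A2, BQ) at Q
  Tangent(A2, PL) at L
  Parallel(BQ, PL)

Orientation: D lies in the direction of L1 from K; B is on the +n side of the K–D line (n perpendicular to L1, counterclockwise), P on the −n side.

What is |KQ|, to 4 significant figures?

49.20

Tangency of A1 to both parallel lines with radius 7.0 puts B and P at K ± 7.0·n: B = (-5.370, 4.490), P = (5.370, -4.490). Equal radii place Q and L the same way about D: Q = D + 7.0·n = (25.87, 41.85), L = D − 7.0·n = (36.61, 32.87). Then |KQ| = |Q − K| = 49.20.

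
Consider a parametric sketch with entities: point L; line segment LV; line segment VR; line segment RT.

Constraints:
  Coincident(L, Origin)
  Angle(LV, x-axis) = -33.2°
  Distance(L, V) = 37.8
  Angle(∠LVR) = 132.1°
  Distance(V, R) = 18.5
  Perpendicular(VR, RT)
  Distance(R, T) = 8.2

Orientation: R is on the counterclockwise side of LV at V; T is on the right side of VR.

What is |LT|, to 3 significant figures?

56.9

L is at the origin; LV runs at -33.2° with length 37.8, so V = 37.8·(cos -33.2°, sin -33.2°) = (31.6, -20.7). ∠LVR = 132.1°, so VR runs at -33.2° + (180° − 132.1°) = 14.7° from the x-axis; with |VR| = 18.5, R = V + 18.5·(cos 14.7°, sin 14.7°) = (49.5, -16.0). The perpendicularity gives RT at right angles to VR; with |RT| = 8.2 on the right of VR, T = R + 8.2·(0.254, -0.967) = (51.6, -23.9). Then |LT| = |T − L| = 56.9.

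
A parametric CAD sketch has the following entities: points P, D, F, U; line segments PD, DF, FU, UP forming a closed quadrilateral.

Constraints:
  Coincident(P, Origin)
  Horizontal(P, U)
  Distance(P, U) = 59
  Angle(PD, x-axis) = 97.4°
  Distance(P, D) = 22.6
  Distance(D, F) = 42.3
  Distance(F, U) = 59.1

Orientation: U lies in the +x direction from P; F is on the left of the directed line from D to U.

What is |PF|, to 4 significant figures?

58.16

P is at the origin; PU is horizontal with |PU| = 59.0 and U in +x, so U = (59.0, 0). PD runs at 97.4° with |PD| = 22.6, so D = (-2.911, 22.41). F is determined by |DF| = 42.3 and |FU| = 59.1 together: it lies at the intersection of circle(D, 42.3) and circle(U, 59.1). With |DU| = 65.84, the foot of the radical line on DU is 19.98 from D and the perpendicular offset is √(42.3² − 19.98²) = 37.28. Taking the left-of-DU solution: F = (28.57, 50.66).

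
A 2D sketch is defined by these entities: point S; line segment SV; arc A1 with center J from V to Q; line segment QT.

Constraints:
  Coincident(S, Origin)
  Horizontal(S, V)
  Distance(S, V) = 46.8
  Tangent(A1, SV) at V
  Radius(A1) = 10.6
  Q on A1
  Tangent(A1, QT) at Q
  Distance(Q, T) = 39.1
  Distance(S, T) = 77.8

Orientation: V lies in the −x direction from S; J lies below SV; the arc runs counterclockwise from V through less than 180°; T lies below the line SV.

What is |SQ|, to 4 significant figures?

58.17

Checks: ∠(JV, VS) = 90.00° ✓; |JQ| = 10.60 ✓; ∠(JQ, QT) = 90.00° ✓; |QT| = 39.10 ✓; |ST| = 77.80 ✓.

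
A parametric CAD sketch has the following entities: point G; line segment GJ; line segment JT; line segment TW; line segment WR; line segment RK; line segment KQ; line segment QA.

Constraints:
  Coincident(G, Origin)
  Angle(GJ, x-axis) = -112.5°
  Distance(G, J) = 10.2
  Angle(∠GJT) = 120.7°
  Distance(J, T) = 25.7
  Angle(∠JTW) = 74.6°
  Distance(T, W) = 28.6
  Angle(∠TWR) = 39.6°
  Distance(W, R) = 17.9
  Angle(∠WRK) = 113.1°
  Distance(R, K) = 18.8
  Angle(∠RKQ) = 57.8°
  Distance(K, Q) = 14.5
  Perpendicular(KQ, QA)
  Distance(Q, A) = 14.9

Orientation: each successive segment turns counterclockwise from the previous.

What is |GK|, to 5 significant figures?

30.882

G is at the origin; GJ runs at -112.5° with length 10.2, so J = (-3.9034, -9.4236). ∠GJT = 120.7° gives JT at -53.200° from the x-axis; with |JT| = 25.7, T = (11.492, -30.002). ∠JTW = 74.6° gives TW at 52.200° from the x-axis; with |TW| = 28.6, W = (29.021, -7.4039). ∠TWR = 39.6° gives WR at -167.40° from the x-axis; with |WR| = 17.9, R = (11.552, -11.309). ∠WRK = 113.1° gives RK at -100.50° from the x-axis; with |RK| = 18.8, K = (8.1257, -29.794). Then |GK| = |K − G| = 30.882.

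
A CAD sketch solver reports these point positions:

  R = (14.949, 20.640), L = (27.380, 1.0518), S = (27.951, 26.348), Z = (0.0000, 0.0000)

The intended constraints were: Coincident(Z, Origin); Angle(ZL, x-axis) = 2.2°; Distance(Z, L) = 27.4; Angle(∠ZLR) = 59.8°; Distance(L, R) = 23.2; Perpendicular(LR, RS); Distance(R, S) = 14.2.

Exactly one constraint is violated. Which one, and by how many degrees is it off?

Perpendicular(LR, RS) — off by 8.70°.

Z = (0.00, 0.00) ✓; ZL at 2.200° ✓; |ZL| = 27.40 ✓; ∠ZLR = 59.80° ✓; |LR| = 23.20 ✓; ∠(LR, RS) = 98.70° ✗; |RS| = 14.20 ✓.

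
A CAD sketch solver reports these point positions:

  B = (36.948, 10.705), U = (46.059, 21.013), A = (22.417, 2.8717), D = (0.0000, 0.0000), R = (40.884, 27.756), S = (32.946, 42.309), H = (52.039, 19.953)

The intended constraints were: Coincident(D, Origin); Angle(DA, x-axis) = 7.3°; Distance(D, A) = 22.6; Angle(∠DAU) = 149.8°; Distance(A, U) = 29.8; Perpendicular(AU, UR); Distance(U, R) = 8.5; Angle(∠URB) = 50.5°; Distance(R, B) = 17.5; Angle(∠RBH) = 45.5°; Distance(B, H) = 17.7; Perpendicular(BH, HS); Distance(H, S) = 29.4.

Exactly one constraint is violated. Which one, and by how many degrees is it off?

Perpendicular(BH, HS) — off by 9.00°.

D = (0.00, 0.00) ✓; DA at 7.300° ✓; |DA| = 22.60 ✓; ∠DAU = 149.8° ✓; |AU| = 29.80 ✓; ∠(AU, UR) = 90.00° ✓; |UR| = 8.500 ✓; ∠URB = 50.50° ✓; |RB| = 17.50 ✓; ∠RBH = 45.50° ✓; |BH| = 17.70 ✓; ∠(BH, HS) = 99.00° ✗; |HS| = 29.40 ✓.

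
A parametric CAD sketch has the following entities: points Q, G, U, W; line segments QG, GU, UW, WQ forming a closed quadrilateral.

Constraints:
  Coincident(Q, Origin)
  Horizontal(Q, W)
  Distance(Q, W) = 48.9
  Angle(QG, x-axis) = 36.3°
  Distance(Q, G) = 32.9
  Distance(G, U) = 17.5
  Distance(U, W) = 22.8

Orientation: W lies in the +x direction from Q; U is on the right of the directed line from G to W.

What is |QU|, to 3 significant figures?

26.3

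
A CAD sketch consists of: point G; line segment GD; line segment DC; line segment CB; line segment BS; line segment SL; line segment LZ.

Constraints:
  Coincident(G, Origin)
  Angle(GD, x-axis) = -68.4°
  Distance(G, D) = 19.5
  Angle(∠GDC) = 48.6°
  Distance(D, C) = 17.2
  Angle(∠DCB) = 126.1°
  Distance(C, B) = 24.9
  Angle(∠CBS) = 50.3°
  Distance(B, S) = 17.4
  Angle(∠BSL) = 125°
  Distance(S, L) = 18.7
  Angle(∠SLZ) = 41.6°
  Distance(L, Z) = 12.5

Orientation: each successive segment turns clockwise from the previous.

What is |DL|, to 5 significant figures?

5.6635

∠CBS = 50.3° gives BS at -23.400° from the x-axis; with |BS| = 17.4, S = (-0.024391, 4.6844). ∠BSL = 125.0° gives SL at -78.400° from the x-axis; with |SL| = 18.7, L = (3.7358, -13.634). Then |DL| = |L − D| = 5.6635.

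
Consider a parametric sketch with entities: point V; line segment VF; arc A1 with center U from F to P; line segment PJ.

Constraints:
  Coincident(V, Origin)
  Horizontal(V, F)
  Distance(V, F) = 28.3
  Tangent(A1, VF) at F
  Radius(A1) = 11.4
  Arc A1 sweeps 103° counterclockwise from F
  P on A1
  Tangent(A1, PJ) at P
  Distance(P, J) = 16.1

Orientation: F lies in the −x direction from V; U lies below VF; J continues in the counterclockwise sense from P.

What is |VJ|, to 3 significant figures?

46.5

On A1, F sits at bearing 90° from U; a 103° counterclockwise sweep puts P at bearing 193°, so P = U + 11.4·(cos 193°, sin 193°) = (-39.4, -14.0). Since A1 is tangent to PJ there, UP ⟂ PJ, so PJ runs along (−sin 193°, cos 193°); with |PJ| = 16.1, J = (-35.8, -29.7). Then |VJ| = |J − V| = 46.5.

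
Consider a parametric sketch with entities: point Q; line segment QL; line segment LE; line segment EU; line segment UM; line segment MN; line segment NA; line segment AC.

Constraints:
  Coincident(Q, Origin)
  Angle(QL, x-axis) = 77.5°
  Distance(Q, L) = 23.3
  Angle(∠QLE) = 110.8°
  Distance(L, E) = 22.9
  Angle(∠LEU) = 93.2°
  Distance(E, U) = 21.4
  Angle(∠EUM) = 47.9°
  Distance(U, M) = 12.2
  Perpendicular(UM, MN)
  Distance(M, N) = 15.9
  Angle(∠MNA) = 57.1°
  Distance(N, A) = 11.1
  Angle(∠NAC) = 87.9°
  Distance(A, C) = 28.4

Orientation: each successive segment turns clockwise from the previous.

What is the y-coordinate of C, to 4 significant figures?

3.313

∠MNA = 57.1° gives NA at -63.50° from the x-axis; with |NA| = 11.1, A = (34.52, 15.05). ∠NAC = 87.9° gives AC at -155.6° from the x-axis; with |AC| = 28.4, C = (8.652, 3.313). So C.y = 3.313.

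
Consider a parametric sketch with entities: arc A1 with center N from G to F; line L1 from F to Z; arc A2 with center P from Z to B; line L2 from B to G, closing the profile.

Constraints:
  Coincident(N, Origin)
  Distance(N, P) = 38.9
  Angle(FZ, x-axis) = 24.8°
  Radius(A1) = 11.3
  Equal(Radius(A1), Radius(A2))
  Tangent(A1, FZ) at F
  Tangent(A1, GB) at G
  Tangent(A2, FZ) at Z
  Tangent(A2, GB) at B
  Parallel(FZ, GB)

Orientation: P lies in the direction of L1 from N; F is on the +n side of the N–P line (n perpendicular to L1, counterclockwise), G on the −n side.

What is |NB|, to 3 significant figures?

40.5

The slot axis is L1's direction at 24.8°, so u = (cos 24.8°, sin 24.8°) = (0.908, 0.419) and n = (−sin 24.8°, cos 24.8°) = (-0.419, 0.908). N is at the origin and P lies 38.9 along u from N, so P = 38.9·u = (35.3, 16.3). Tangency of A1 to both parallel lines with radius 11.3 puts F and G at N ± 11.3·n: F = (-4.74, 10.3), G = (4.74, -10.3). Equal radii place Z and B the same way about P: Z = P + 11.3·n = (30.6, 26.6), B = P − 11.3·n = (40.1, 6.06). Then |NB| = |B − N| = 40.5.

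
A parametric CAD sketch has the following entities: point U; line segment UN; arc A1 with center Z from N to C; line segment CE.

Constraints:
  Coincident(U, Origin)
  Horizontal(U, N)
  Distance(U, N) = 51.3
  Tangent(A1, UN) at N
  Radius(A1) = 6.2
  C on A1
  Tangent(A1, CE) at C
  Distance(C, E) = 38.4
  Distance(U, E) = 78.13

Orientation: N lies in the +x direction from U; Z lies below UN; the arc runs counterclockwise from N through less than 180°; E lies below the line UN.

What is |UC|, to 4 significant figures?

46.92

U is at the origin; UN is horizontal with |UN| = 51.3 and N on the +x side, so N = (51.30, 0.000). A1 meets UN tangentially, so ZN is at right angles to UN, so Z = N + (0, -6.2) = (51.30, -6.200). Since ZC ⟂ CE (tangency), |ZE| = √(6.2² + 38.4²) = 38.90 regardless of where C sits on A1. So E lies on both circle(U, 78.13) and circle(Z, 38.90); the below-UN intersection is E = (65.66, -42.35). C is the foot of the tangent from E: C = (45.98, -9.377).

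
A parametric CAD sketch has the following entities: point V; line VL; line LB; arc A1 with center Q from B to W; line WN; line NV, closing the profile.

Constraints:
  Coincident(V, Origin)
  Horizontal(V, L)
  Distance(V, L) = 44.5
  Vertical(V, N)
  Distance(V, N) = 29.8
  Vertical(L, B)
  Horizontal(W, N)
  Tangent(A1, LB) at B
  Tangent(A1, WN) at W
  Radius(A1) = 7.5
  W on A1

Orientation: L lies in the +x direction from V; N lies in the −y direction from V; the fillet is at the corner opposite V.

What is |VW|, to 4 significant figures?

47.51

V is at the origin; V and L share the same y with |VL| = 44.5 and L on the +x side, so L = (44.50, 0.000). VN is vertical with |VN| = 29.8 and N on the −y side, so N = (0.000, -29.80). The virtual corner opposite V is at (44.50, -29.80). A1 meets LB tangentially, so QB is at right angles to LB and tangency of A1 to WN means the radius QW is perpendicular to WN, with radius 7.5, so the center Q sits 7.5 in from both sides at Q = (37.00, -22.30). That places the tangent points at B = (44.50, -22.30) on LB and W = (37.00, -29.80) on WN. Then |VW| = |W − V| = 47.51.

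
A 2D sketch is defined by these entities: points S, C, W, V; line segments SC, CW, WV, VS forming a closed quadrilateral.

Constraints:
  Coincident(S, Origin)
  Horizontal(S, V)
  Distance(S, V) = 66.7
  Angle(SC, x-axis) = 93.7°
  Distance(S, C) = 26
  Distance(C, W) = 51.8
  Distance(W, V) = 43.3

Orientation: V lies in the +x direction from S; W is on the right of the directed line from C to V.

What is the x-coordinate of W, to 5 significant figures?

26.968

Checks: |CW| = 51.80 ✓; |WV| = 43.30 ✓.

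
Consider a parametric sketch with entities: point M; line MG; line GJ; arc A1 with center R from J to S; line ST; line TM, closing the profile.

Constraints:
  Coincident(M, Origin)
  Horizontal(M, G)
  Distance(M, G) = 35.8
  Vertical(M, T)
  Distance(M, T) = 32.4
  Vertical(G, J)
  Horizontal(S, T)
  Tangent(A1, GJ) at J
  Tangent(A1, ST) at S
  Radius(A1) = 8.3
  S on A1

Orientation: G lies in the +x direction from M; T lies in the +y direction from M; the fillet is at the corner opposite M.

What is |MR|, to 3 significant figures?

36.6

M is at the origin; M and G share the same y with |MG| = 35.8 and G on the +x side, so G = (35.8, 0.00). MT is vertical with |MT| = 32.4 and T on the +y side, so T = (0.00, 32.4). The virtual corner opposite M is at (35.8, 32.4). Tangency of A1 to GJ means the radius RJ is perpendicular to GJ and since A1 is tangent to ST there, RS ⟂ ST, with radius 8.3, so the center R sits 8.3 in from both sides at R = (27.5, 24.1). Then |MR| = |R − M| = 36.6.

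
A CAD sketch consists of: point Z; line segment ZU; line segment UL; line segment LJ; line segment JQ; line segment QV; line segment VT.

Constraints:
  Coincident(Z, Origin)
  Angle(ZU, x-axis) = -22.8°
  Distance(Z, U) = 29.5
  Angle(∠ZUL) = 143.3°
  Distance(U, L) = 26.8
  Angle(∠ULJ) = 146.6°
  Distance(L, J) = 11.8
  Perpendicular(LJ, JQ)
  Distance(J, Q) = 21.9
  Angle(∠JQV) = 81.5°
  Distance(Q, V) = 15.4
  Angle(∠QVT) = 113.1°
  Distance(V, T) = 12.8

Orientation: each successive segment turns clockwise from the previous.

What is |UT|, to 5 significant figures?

17.421

∠JQV = 81.5° gives QV at 78.600° from the x-axis; with |QV| = 15.4, V = (21.372, -30.104). ∠QVT = 113.1° gives VT at 11.700° from the x-axis; with |VT| = 12.8, T = (33.906, -27.508). Then |UT| = |T − U| = 17.421.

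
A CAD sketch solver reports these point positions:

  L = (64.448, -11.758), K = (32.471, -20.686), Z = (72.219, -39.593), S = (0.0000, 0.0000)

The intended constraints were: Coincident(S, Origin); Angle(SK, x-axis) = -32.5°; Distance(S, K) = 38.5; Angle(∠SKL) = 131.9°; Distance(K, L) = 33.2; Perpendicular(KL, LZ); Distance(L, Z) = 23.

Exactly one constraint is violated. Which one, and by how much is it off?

Distance(L, Z) = 23 — off by 5.90.

S = (0.00, 0.00) ✓; SK at -32.50° ✓; |SK| = 38.50 ✓; ∠SKL = 131.9° ✓; |KL| = 33.20 ✓; ∠(KL, LZ) = 90.00° ✓; |LZ| = 28.90 ✗.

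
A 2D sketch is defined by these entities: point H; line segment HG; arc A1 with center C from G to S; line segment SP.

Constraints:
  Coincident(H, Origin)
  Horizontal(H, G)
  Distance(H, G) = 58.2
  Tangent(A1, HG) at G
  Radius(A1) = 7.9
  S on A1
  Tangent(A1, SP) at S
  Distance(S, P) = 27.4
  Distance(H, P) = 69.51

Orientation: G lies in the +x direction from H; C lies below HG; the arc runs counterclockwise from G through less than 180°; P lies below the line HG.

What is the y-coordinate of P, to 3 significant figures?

-36.4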